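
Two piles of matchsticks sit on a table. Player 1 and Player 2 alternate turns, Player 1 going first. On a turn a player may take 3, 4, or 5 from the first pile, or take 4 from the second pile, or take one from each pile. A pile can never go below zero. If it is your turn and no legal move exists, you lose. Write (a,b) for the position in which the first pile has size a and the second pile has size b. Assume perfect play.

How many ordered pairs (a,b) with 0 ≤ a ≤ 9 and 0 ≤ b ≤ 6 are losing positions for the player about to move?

Use the standard recursion: the mover loses at a terminal position; elsewhere, the mover wins exactly when some move hands the opponent an L position.
Every move lowers a or b (never raises either), so fill the grid row by row in increasing a, and left to right within a row: each cell's successors are then already labelled.
      b=0  b=1  b=2  b=3  b=4  b=5  b=6
a=0:    L    L    L    L    W    W    W
a=1:    L    W    W    W    W    L    L
a=2:    L    W    L    L    W    L    W
a=3:    W    W    W    W    W    L    W
a=4:    W    W    W    W    L    W    W
a=5:    W    W    W    W    L    W    W
a=6:    W    L    W    W    L    W    W
a=7:    W    L    W    W    W    W    L
a=8:    L    L    W    L    W    W    L
a=9:    L    W    W    L    W    L    L
Cells with no legal move (terminal, hence L): (0,0), (0,1), (0,2), (0,3), (1,0), (2,0).
The remaining L cells, each justified by listing all of its moves:
(1,5): moves to (1,1)(W), (0,4)(W); every one is W ⇒ L
(1,6): moves to (1,2)(W), (0,5)(W); every one is W ⇒ L
(2,2): the only move is to (1,1)(W), a W ⇒ L
(2,3): the only move is to (1,2)(W), a W ⇒ L
(2,5): moves to (2,1)(W), (1,4)(W); every one is W ⇒ L
(3,5): moves to (0,5)(W), (3,1)(W), (2,4)(W); every one is W ⇒ L
(4,4): moves to (1,4)(W), (0,4)(W), (4,0)(W), (3,3)(W); every one is W ⇒ L
(5,4): moves to (2,4)(W), (1,4)(W), (0,4)(W), (5,0)(W), (4,3)(W); every one is W ⇒ L
(6,1): moves to (3,1)(W), (2,1)(W), (1,1)(W), (5,0)(W); every one is W ⇒ L
(6,4): moves to (3,4)(W), (2,4)(W), (1,4)(W), (6,0)(W), (5,3)(W); every one is W ⇒ L
(7,1): moves to (4,1)(W), (3,1)(W), (2,1)(W), (6,0)(W); every one is W ⇒ L
(7,6): moves to (4,6)(W), (3,6)(W), (2,6)(W), (7,2)(W), (6,5)(W); every one is W ⇒ L
(8,0): moves to (5,0)(W), (4,0)(W), (3,0)(W); every one is W ⇒ L
(8,1): moves to (5,1)(W), (4,1)(W), (3,1)(W), (7,0)(W); every one is W ⇒ L
(8,3): moves to (5,3)(W), (4,3)(W), (3,3)(W), (7,2)(W); every one is W ⇒ L
(8,6): moves to (5,6)(W), (4,6)(W), (3,6)(W), (8,2)(W), (7,5)(W); every one is W ⇒ L
(9,0): moves to (6,0)(W), (5,0)(W), (4,0)(W); every one is W ⇒ L
(9,3): moves to (6,3)(W), (5,3)(W), (4,3)(W), (8,2)(W); every one is W ⇒ L
(9,5): moves to (6,5)(W), (5,5)(W), (4,5)(W), (9,1)(W), (8,4)(W); every one is W ⇒ L
(9,6): moves to (6,6)(W), (5,6)(W), (4,6)(W), (9,2)(W), (8,5)(W); every one is W ⇒ L
Every other cell has at least one move into one of the L cells above, so it is W.
L cells per row: a=0: 4, a=1: 3, a=2: 4, a=3: 1, a=4: 1, a=5: 1, a=6: 2, a=7: 2, a=8: 4, a=9: 4; total 26.

26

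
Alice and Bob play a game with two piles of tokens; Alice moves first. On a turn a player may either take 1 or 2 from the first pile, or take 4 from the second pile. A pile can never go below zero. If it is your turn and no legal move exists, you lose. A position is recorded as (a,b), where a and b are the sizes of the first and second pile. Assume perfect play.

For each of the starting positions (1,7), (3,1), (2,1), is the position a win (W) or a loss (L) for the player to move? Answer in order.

Classify positions by backward induction: terminal positions (no move available) are L. From any other position, the mover wins iff some move reaches an L.
No move ever increases a pile, so every position that can arise here has a ≤ 3 and b ≤ 7; it is enough to label the cells with 0 ≤ a ≤ 3 and 0 ≤ b ≤ 7.
Every move lowers a or b (never raises either), so fill the grid row by row in increasing a, and left to right within a row: each cell's successors are then already labelled.
      b=0  b=1  b=2  b=3  b=4  b=5  b=6  b=7
a=0:    L    L    L    L    W    W    W    W
a=1:    W    W    W    W    L    L    L    L
a=2:    W    W    W    W    W    W    W    W
a=3:    L    L    L    L    W    W    W    W
Cells with no legal move (terminal, hence L): (0,0), (0,1), (0,2), (0,3).
The remaining L cells, each justified by listing all of its moves:
(1,4): →(0,4)(W), (1,0)(W) — all W, so L
(1,5): →(0,5)(W), (1,1)(W) — all W, so L
(1,6): →(0,6)(W), (1,2)(W) — all W, so L
(1,7): →(0,7)(W), (1,3)(W) — all W, so L
(3,0): →(2,0)(W), (1,0)(W) — all W, so L
(3,1): →(2,1)(W), (1,1)(W) — all W, so L
(3,2): →(2,2)(W), (1,2)(W) — all W, so L
(3,3): →(2,3)(W), (1,3)(W) — all W, so L
Every other cell has at least one move into one of the L cells above, so it is W.
(1,7): one of the L cells justified above, so L
(3,1): one of the L cells justified above, so L
(2,1): the move to (0,1) reaches an L cell, so W

(1,7): L, (3,1): L, (2,1): W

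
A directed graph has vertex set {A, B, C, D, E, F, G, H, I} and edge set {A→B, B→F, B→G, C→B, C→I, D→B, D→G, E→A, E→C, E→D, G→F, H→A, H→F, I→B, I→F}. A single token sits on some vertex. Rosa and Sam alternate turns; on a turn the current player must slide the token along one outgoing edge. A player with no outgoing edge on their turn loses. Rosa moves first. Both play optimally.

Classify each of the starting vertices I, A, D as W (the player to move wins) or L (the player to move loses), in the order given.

Use the standard recursion: the mover loses at a terminal position; elsewhere, the mover wins exactly when some move hands the opponent an L position.
Every edge goes from a vertex to one that appears earlier in the order F, G, B, D, I, A, H, C, E, so processing vertices in that order labels each vertex after all of its successors.
F: no outgoing edge → L
G: can move to F, which is L ⇒ W
B: can move to F, which is L ⇒ W
D: moves to B(W), G(W); every one is W ⇒ L
I: can move to F, which is L ⇒ W
A: the only move is to B(W), a W ⇒ L
H: can move to A, which is L ⇒ W
C: moves to I(W), B(W); every one is W ⇒ L
E: can move to C, which is L ⇒ W

I: W, A: L, D: L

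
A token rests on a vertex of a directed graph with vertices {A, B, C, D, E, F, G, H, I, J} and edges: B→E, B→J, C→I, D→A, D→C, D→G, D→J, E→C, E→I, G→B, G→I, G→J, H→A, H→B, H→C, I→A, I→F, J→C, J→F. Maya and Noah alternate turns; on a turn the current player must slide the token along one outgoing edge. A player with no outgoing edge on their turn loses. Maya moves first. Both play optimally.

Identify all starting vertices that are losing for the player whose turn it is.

A, B, C, F

Compute win/loss labels from the base case upward. A position with no move is L. Any other position is W if it can reach an L in one move, else L.
Every edge goes from a vertex to one that appears earlier in the order F, A, I, C, J, E, B, G, D, H, so processing vertices in that order labels each vertex after all of its successors.
F: no outgoing edge → L
A: no outgoing edge → L
I: can move to A, which is L ⇒ W
C: the only move is to I(W), a W ⇒ L
J: can move to C, which is L ⇒ W
E: can move to C, which is L ⇒ W
B: moves to E(W), J(W); every one is W ⇒ L
G: can move to B, which is L ⇒ W
D: can move to C, which is L ⇒ W
H: can move to B, which is L ⇒ W
Reading off the rows marked L gives the requested list; there are 4 such vertices.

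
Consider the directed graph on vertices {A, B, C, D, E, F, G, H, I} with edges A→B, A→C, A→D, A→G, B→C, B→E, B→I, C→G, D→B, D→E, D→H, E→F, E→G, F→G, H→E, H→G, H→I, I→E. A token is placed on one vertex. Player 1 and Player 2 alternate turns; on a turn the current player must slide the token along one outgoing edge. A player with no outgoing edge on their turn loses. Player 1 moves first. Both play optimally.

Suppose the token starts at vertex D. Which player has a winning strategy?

Player 2 wins.

Work bottom-up. With no move the player to move loses. Otherwise the position is W if at least one move leads to an L position for the opponent, and L if every move leads to a W.
Every edge goes from a vertex to one that appears earlier in the order G, F, E, I, C, B, H, D, A, so processing vertices in that order labels each vertex after all of its successors.
G: no outgoing edge → L
F: →G(L), so W
E: →G(L), so W
I: →E(W) only, which is W, so L
C: →G(L), so W
B: →I(L), so W
H: →I(L), so W
D: →H(W), B(W), E(W) — all W, so L
A: →D(L), so W
Every move from D reaches a W position, so the mover loses.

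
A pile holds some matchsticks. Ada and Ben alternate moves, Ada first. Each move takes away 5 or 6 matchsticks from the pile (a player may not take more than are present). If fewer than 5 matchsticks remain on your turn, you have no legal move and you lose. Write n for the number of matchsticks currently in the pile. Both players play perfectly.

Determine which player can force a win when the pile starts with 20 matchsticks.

Ada wins.

Positions with no move are L. A position that does have a move is losing for the player to move precisely when every available move leads to a winning position for the opponent. Fill in the labels:
n=0: no move → L
n=1: no move → L
n=2: no move → L
n=3: no move → L
n=4: no move → L
n=5: reaches L-position 0 → W
n=6: reaches L-position 1 → W
n=7: reaches L-position 2 → W
n=8: reaches L-position 3 → W
n=9: reaches L-position 4 → W
n=10: reaches L-position 4 → W
n=11: only reaches 6(W), 5(W), all W → L
n=12: only reaches 7(W), 6(W), all W → L
n=13: only reaches 8(W), 7(W), all W → L
n=14: only reaches 9(W), 8(W), all W → L
n=15: only reaches 10(W), 9(W), all W → L
n=16: reaches L-position 11 → W
n=17: reaches L-position 12 → W
n=18: reaches L-position 13 → W
n=19: reaches L-position 14 → W
n=20: reaches L-position 15 → W
The starting position 20 is W: Ada should remove 5, leaving 15, handing over an L position.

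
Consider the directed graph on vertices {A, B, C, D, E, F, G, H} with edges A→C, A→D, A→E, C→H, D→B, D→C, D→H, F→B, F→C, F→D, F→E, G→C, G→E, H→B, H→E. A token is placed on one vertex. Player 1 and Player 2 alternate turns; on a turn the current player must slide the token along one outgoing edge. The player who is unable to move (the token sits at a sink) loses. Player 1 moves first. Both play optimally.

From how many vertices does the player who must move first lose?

Use the standard recursion: the mover loses at a terminal position; elsewhere, the mover wins exactly when some move hands the opponent an L position.
Every edge goes from a vertex to one that appears earlier in the order B, E, H, C, D, A, F, G, so processing vertices in that order labels each vertex after all of its successors.
B: no outgoing edge → L
E: no outgoing edge → L
H: can move to E, which is L ⇒ W
C: the only move is to H(W), a W ⇒ L
D: can move to C, which is L ⇒ W
A: can move to C, which is L ⇒ W
F: can move to C, which is L ⇒ W
G: can move to C, which is L ⇒ W
The L vertices are B, C, E; that is 3 in all.

3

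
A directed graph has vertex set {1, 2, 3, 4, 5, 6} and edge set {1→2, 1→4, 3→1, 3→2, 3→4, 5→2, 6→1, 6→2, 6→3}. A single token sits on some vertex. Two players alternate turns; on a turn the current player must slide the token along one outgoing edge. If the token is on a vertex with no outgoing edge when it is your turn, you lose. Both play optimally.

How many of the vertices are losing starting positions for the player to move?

Use the standard recursion: the mover loses at a terminal position; elsewhere, the mover wins exactly when some move hands the opponent an L position.
Every edge goes from a vertex to one that appears earlier in the order 4, 2, 1, 3, 6, 5, so processing vertices in that order labels each vertex after all of its successors.
4: no outgoing edge → L
2: no outgoing edge → L
1: reaches L-position 2 → W
3: reaches L-position 2 → W
6: reaches L-position 2 → W
5: reaches L-position 2 → W
The L vertices are 2, 4; that is 2 in all.

2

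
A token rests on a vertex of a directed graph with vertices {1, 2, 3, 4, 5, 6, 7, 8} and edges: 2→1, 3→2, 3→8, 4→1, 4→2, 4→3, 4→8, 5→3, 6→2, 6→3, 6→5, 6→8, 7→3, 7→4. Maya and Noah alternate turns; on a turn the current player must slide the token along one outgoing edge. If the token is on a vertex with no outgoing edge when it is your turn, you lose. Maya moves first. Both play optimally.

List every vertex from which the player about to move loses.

1, 5, 7, 8

Build the W/L table. Terminal = L. A non-terminal position is W if it has a move to some L; otherwise it is L.
Every edge goes from a vertex to one that appears earlier in the order 8, 1, 2, 3, 4, 5, 7, 6, so processing vertices in that order labels each vertex after all of its successors.
8: no outgoing edge → L
1: no outgoing edge → L
2: →1(L), so W
3: →8(L), so W
4: →1(L), so W
5: →3(W) only, which is W, so L
7: →4(W), 3(W) — all W, so L
6: →5(L), so W
The losing starting vertices are exactly the entries labelled L in this table (4 of them).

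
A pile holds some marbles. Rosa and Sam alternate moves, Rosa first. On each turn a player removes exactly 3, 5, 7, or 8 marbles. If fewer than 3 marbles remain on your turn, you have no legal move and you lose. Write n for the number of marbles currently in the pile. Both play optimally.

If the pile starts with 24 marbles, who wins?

Sam wins.

Use the standard recursion: the mover loses at a terminal position; elsewhere, the mover wins exactly when some move hands the opponent an L position.
n=0: no move → L
n=1: no move → L
n=2: no move → L
n=3: →0(L), so W
n=4: →1(L), so W
n=5: →2(L), so W
n=6: →1(L), so W
n=7: →2(L), so W
n=8: →1(L), so W
n=9: →2(L), so W
n=10: →2(L), so W
n=11: →8(W), 6(W), 4(W), 3(W) — all W, so L
n=12: →9(W), 7(W), 5(W), 4(W) — all W, so L
n=13: →10(W), 8(W), 6(W), 5(W) — all W, so L
n=14: →11(L), so W
n=15: →12(L), so W
n=16: →13(L), so W
n=17: →12(L), so W
n=18: →13(L), so W
n=19: →12(L), so W
n=20: →13(L), so W
n=21: →13(L), so W
n=22: →19(W), 17(W), 15(W), 14(W) — all W, so L
n=23: →20(W), 18(W), 16(W), 15(W) — all W, so L
n=24: →21(W), 19(W), 17(W), 16(W) — all W, so L
Every move from 24 reaches a W position, so the mover loses.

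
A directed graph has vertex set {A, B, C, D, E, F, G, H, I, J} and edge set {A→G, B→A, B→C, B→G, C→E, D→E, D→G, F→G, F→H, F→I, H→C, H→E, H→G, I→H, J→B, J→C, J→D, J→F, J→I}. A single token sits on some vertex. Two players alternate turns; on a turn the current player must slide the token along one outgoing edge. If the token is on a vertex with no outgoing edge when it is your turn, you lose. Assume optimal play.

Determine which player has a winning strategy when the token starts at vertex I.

Work bottom-up. With no move the player to move loses. Otherwise the position is W if at least one move leads to an L position for the opponent, and L if every move leads to a W.
Every edge goes from a vertex to one that appears earlier in the order E, G, A, C, H, I, F, B, D, J, so processing vertices in that order labels each vertex after all of its successors.
E: no outgoing edge → L
G: no outgoing edge → L
A: →G(L), so W
C: →E(L), so W
H: →G(L), so W
I: →H(W) only, which is W, so L
F: →I(L), so W
B: →G(L), so W
D: →G(L), so W
J: →I(L), so W
The starting position I is L: whatever the player to move does, the opponent receives a W position.

The second player wins.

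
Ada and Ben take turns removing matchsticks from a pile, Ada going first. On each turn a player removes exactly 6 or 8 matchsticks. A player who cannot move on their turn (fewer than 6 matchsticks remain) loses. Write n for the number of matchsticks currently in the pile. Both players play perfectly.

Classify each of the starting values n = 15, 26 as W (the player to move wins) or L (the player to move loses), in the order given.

15: L, 26: W

Classify positions by backward induction: terminal positions (no move available) are L. From any other position, the mover wins iff some move reaches an L.
n=0: no move → L
n=1: no move → L
n=2: no move → L
n=3: no move → L
n=4: no move → L
n=5: no move → L
n=6: W (go to 0, an L position)
n=7: W (go to 1, an L position)
n=8: W (go to 2, an L position)
n=9: W (go to 3, an L position)
n=10: W (go to 4, an L position)
n=11: W (go to 5, an L position)
n=12: W (go to 4, an L position)
n=13: W (go to 5, an L position)
n=14: L (options 8(W), 6(W) are all W)
n=15: L (options 9(W), 7(W) are all W)
n=16: L (options 10(W), 8(W) are all W)
n=17: L (options 11(W), 9(W) are all W)
n=18: L (options 12(W), 10(W) are all W)
n=19: L (options 13(W), 11(W) are all W)
n=20: W (go to 14, an L position)
n=21: W (go to 15, an L position)
n=22: W (go to 16, an L position)
n=23: W (go to 17, an L position)
n=24: W (go to 18, an L position)
n=25: W (go to 19, an L position)
n=26: W (go to 18, an L position)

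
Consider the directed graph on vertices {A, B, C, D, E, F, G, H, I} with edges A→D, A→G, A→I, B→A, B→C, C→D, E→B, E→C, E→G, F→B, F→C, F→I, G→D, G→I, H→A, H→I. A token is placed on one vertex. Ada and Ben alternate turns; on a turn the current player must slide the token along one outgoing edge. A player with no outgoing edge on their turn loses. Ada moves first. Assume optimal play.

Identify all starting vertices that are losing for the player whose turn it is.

B, D, I

Classify positions by backward induction: terminal positions (no move available) are L. From any other position, the mover wins iff some move reaches an L.
Every edge goes from a vertex to one that appears earlier in the order I, D, G, A, C, B, F, H, E, so processing vertices in that order labels each vertex after all of its successors.
I: no outgoing edge → L
D: no outgoing edge → L
G: →D(L), so W
A: →D(L), so W
C: →D(L), so W
B: →C(W), A(W) — all W, so L
F: →B(L), so W
H: →I(L), so W
E: →B(L), so W
Reading off the rows marked L gives the requested list; there are 3 such vertices.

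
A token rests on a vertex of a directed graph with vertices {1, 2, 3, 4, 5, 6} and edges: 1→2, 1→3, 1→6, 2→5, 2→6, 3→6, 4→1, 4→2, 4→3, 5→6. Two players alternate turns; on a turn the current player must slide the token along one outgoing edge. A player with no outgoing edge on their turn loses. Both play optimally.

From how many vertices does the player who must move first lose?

Compute win/loss labels from the base case upward. A position with no move is L. Any other position is W if it can reach an L in one move, else L.
Every edge goes from a vertex to one that appears earlier in the order 6, 5, 3, 2, 1, 4, so processing vertices in that order labels each vertex after all of its successors.
6: no outgoing edge → L
5: W (go to 6, an L position)
3: W (go to 6, an L position)
2: W (go to 6, an L position)
1: W (go to 6, an L position)
4: L (options 1(W), 2(W), 3(W) are all W)
The L vertices are 4, 6; that is 2 in all.

2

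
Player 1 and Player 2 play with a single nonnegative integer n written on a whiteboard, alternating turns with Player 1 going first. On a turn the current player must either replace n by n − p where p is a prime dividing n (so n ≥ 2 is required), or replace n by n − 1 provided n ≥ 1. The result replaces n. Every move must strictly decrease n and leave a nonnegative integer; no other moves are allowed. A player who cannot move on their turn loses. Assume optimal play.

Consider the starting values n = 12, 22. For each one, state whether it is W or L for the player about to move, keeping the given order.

12: L, 22: W

Build the W/L table. Terminal = L. A non-terminal position is W if it has a move to some L; otherwise it is L.
n=0: no move → L
n=1: reaches L-position 0 → W
n=2: reaches L-position 0 → W
n=3: reaches L-position 0 → W
n=4: only reaches 2(W), 3(W), all W → L
n=5: reaches L-position 0 → W
n=6: reaches L-position 4 → W
n=7: reaches L-position 0 → W
n=8: only reaches 6(W), 7(W), all W → L
n=9: reaches L-position 8 → W
n=10: reaches L-position 8 → W
n=11: reaches L-position 0 → W
n=12: only reaches 9(W), 10(W), 11(W), all W → L
n=13: reaches L-position 0 → W
n=14: reaches L-position 12 → W
n=15: reaches L-position 12 → W
n=16: only reaches 14(W), 15(W), all W → L
n=17: reaches L-position 0 → W
n=18: reaches L-position 16 → W
n=19: reaches L-position 0 → W
n=20: only reaches 15(W), 18(W), 19(W), all W → L
n=21: reaches L-position 20 → W
n=22: reaches L-position 20 → W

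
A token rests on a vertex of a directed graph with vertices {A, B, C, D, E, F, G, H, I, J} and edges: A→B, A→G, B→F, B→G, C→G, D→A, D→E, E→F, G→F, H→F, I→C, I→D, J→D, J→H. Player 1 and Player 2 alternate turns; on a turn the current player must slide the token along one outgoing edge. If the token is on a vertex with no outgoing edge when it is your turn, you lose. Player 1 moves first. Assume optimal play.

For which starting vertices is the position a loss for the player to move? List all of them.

Use the standard recursion: the mover loses at a terminal position; elsewhere, the mover wins exactly when some move hands the opponent an L position.
Every edge goes from a vertex to one that appears earlier in the order F, G, E, B, A, D, H, J, C, I, so processing vertices in that order labels each vertex after all of its successors.
F: no outgoing edge → L
G: →F(L), so W
E: →F(L), so W
B: →F(L), so W
A: →B(W), G(W) — all W, so L
D: →A(L), so W
H: →F(L), so W
J: →H(W), D(W) — all W, so L
C: →G(W) only, which is W, so L
I: →C(L), so W
Reading off the rows marked L gives the requested list; there are 4 such vertices.

A, C, F, J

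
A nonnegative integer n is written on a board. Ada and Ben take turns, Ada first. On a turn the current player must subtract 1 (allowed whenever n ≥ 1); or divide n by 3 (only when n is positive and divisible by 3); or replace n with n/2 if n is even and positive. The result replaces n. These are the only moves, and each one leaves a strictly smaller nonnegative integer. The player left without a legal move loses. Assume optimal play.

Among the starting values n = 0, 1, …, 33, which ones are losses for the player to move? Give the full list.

Compute win/loss labels from the base case upward. A position with no move is L. Any other position is W if it can reach an L in one move, else L.
n=0: no move → L
n=1: →0(L), so W
n=2: →1(W) only, which is W, so L
n=3: →2(L), so W
n=4: →2(L), so W
n=5: →4(W) only, which is W, so L
n=6: →2(L), so W
n=7: →6(W) only, which is W, so L
n=8: →7(L), so W
n=9: →3(W), 8(W) — all W, so L
n=10: →5(L), so W
n=11: →10(W) only, which is W, so L
n=12: →11(L), so W
n=13: →12(W) only, which is W, so L
n=14: →7(L), so W
n=15: →5(L), so W
n=16: →8(W), 15(W) — all W, so L
n=17: →16(L), so W
n=18: →9(L), so W
n=19: →18(W) only, which is W, so L
n=20: →19(L), so W
n=21: →7(L), so W
n=22: →11(L), so W
n=23: →22(W) only, which is W, so L
n=24: →23(L), so W
n=25: →24(W) only, which is W, so L
n=26: →13(L), so W
n=27: →9(L), so W
n=28: →14(W), 27(W) — all W, so L
n=29: →28(L), so W
n=30: →10(W), 15(W), 29(W) — all W, so L
n=31: →30(L), so W
n=32: →16(L), so W
n=33: →11(L), so W
Reading off the rows marked L gives the requested list; there are 13 such values of n.

0, 2, 5, 7, 9, 11, 13, 16, 19, 23, 25, 28, 30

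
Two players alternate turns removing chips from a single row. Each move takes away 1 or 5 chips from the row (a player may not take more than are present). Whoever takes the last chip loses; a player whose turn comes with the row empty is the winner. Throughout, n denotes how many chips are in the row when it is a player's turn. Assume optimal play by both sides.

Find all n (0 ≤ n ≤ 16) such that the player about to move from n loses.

Use the standard recursion: the mover wins at a terminal position; elsewhere, the mover wins exactly when some move hands the opponent an L position.
n=0: no move; the opponent has just taken the last chip and therefore loses → W
n=1: only reaches 0(W), which is W → L
n=2: reaches L-position 1 → W
n=3: only reaches 2(W), which is W → L
n=4: reaches L-position 3 → W
n=5: only reaches 4(W), 0(W), all W → L
n=6: reaches L-position 5 → W
n=7: only reaches 6(W), 2(W), all W → L
n=8: reaches L-position 7 → W
n=9: only reaches 8(W), 4(W), all W → L
n=10: reaches L-position 9 → W
n=11: only reaches 10(W), 6(W), all W → L
n=12: reaches L-position 11 → W
n=13: only reaches 12(W), 8(W), all W → L
n=14: reaches L-position 13 → W
n=15: only reaches 14(W), 10(W), all W → L
n=16: reaches L-position 15 → W
Reading off the rows marked L gives the requested list; there are 8 such values of n.

1, 3, 5, 7, 9, 11, 13, 15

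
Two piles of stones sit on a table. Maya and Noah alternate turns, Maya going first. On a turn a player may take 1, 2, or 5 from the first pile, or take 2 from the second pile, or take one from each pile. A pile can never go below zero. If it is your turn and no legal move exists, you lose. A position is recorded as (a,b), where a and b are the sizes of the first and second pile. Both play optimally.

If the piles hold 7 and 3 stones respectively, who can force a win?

Use the standard recursion: the mover loses at a terminal position; elsewhere, the mover wins exactly when some move hands the opponent an L position.
No move ever increases a pile, so every position that can arise here has a ≤ 7 and b ≤ 3; it is enough to label the cells with 0 ≤ a ≤ 7 and 0 ≤ b ≤ 3.
Every move lowers a or b (never raises either), so fill the grid row by row in increasing a, and left to right within a row: each cell's successors are then already labelled.
      b=0  b=1  b=2  b=3
a=0:    L    L    W    W
a=1:    W    W    W    L
a=2:    W    W    L    W
a=3:    L    L    W    W
a=4:    W    W    W    L
a=5:    W    W    L    W
a=6:    L    L    W    W
a=7:    W    W    W    L
Cells with no legal move (terminal, hence L): (0,0), (0,1).
The remaining L cells, each justified by listing all of its moves:
(1,3): moves to (0,3)(W), (1,1)(W), (0,2)(W); every one is W ⇒ L
(2,2): moves to (1,2)(W), (0,2)(W), (2,0)(W), (1,1)(W); every one is W ⇒ L
(3,0): moves to (2,0)(W), (1,0)(W); every one is W ⇒ L
(3,1): moves to (2,1)(W), (1,1)(W), (2,0)(W); every one is W ⇒ L
(4,3): moves to (3,3)(W), (2,3)(W), (4,1)(W), (3,2)(W); every one is W ⇒ L
(5,2): moves to (4,2)(W), (3,2)(W), (0,2)(W), (5,0)(W), (4,1)(W); every one is W ⇒ L
(6,0): moves to (5,0)(W), (4,0)(W), (1,0)(W); every one is W ⇒ L
(6,1): moves to (5,1)(W), (4,1)(W), (1,1)(W), (5,0)(W); every one is W ⇒ L
(7,3): moves to (6,3)(W), (5,3)(W), (2,3)(W), (7,1)(W), (6,2)(W); every one is W ⇒ L
Every other cell has at least one move into one of the L cells above, so it is W.
The starting position (7,3) is L: whatever Maya does, the opponent receives a W position.

Noah wins.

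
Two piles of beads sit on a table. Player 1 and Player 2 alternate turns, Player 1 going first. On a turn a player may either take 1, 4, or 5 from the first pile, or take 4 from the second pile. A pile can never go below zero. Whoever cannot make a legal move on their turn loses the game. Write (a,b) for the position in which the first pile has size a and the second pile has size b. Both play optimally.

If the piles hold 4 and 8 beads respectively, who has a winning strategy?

Player 1 wins.

Positions with no move are L. A position that does have a move is losing for the player to move precisely when every available move leads to a winning position for the opponent. Fill in the labels:
No move ever increases a pile, so every position that can arise here has a ≤ 4 and b ≤ 8; it is enough to label the cells with 0 ≤ a ≤ 4 and 0 ≤ b ≤ 8.
Every move lowers a or b (never raises either), so fill the grid row by row in increasing a, and left to right within a row: each cell's successors are then already labelled.
      b=0  b=1  b=2  b=3  b=4  b=5  b=6  b=7  b=8
a=0:    L    L    L    L    W    W    W    W    L
a=1:    W    W    W    W    L    L    L    L    W
a=2:    L    L    L    L    W    W    W    W    L
a=3:    W    W    W    W    L    L    L    L    W
a=4:    W    W    W    W    W    W    W    W    W
Cells with no legal move (terminal, hence L): (0,0), (0,1), (0,2), (0,3).
The remaining L cells, each justified by listing all of its moves:
(0,8): the only move is to (0,4)(W), a W ⇒ L
(1,4): moves to (0,4)(W), (1,0)(W); every one is W ⇒ L
(1,5): moves to (0,5)(W), (1,1)(W); every one is W ⇒ L
(1,6): moves to (0,6)(W), (1,2)(W); every one is W ⇒ L
(1,7): moves to (0,7)(W), (1,3)(W); every one is W ⇒ L
(2,0): the only move is to (1,0)(W), a W ⇒ L
(2,1): the only move is to (1,1)(W), a W ⇒ L
(2,2): the only move is to (1,2)(W), a W ⇒ L
(2,3): the only move is to (1,3)(W), a W ⇒ L
(2,8): moves to (1,8)(W), (2,4)(W); every one is W ⇒ L
(3,4): moves to (2,4)(W), (3,0)(W); every one is W ⇒ L
(3,5): moves to (2,5)(W), (3,1)(W); every one is W ⇒ L
(3,6): moves to (2,6)(W), (3,2)(W); every one is W ⇒ L
(3,7): moves to (2,7)(W), (3,3)(W); every one is W ⇒ L
Every other cell has at least one move into one of the L cells above, so it is W.
The starting position (4,8) is W: Player 1 should move to (0,8), handing over an L position.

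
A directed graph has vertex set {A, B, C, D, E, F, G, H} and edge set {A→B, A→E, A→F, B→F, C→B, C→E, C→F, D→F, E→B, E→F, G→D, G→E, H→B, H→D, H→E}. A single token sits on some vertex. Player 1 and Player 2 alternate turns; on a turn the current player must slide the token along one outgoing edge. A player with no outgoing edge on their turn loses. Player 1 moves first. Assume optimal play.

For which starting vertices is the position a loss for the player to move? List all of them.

Classify positions by backward induction: terminal positions (no move available) are L. From any other position, the mover wins iff some move reaches an L.
Every edge goes from a vertex to one that appears earlier in the order F, B, D, E, C, G, A, H, so processing vertices in that order labels each vertex after all of its successors.
F: no outgoing edge → L
B: can move to F, which is L ⇒ W
D: can move to F, which is L ⇒ W
E: can move to F, which is L ⇒ W
C: can move to F, which is L ⇒ W
G: moves to E(W), D(W); every one is W ⇒ L
A: can move to F, which is L ⇒ W
H: moves to E(W), D(W), B(W); every one is W ⇒ L
The losing starting vertices are exactly the entries labelled L in this table (3 of them).

F, G, H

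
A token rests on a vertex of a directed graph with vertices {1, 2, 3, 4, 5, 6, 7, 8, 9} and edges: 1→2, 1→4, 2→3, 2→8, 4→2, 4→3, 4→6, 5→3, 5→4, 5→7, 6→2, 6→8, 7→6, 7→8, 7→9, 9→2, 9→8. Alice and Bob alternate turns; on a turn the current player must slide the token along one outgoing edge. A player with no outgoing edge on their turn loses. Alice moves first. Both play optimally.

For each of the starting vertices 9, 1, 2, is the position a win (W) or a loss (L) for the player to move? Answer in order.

Build the W/L table. Terminal = L. A non-terminal position is W if it has a move to some L; otherwise it is L.
Every edge goes from a vertex to one that appears earlier in the order 8, 3, 2, 6, 4, 9, 7, 5, 1, so processing vertices in that order labels each vertex after all of its successors.
8: no outgoing edge → L
3: no outgoing edge → L
2: can move to 3, which is L ⇒ W
6: can move to 8, which is L ⇒ W
4: can move to 3, which is L ⇒ W
9: can move to 8, which is L ⇒ W
7: can move to 8, which is L ⇒ W
5: can move to 3, which is L ⇒ W
1: moves to 4(W), 2(W); every one is W ⇒ L

9: W, 1: L, 2: W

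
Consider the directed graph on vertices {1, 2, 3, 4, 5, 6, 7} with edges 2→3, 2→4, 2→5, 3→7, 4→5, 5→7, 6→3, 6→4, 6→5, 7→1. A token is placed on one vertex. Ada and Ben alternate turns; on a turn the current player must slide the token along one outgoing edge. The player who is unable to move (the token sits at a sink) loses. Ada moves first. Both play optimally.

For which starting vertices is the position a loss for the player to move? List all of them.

1, 3, 5

Label each position W (a win for the player to move) or L (a loss). A position with no legal move is L; any other position is W exactly when some move reaches an L, and L when every move reaches a W.
Every edge goes from a vertex to one that appears earlier in the order 1, 7, 5, 4, 3, 2, 6, so processing vertices in that order labels each vertex after all of its successors.
1: no outgoing edge → L
7: reaches L-position 1 → W
5: only reaches 7(W), which is W → L
4: reaches L-position 5 → W
3: only reaches 7(W), which is W → L
2: reaches L-position 3 → W
6: reaches L-position 3 → W
The losing starting vertices are exactly the entries labelled L in this table (3 of them).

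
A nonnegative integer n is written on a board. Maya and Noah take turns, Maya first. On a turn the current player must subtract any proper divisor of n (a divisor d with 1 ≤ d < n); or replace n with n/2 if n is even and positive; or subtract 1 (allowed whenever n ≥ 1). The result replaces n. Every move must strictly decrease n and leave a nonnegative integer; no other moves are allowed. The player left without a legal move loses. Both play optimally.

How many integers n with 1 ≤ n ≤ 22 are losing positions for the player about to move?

Compute win/loss labels from the base case upward. A position with no move is L. Any other position is W if it can reach an L in one move, else L.
n=0: no move → L
n=1: reaches L-position 0 → W
n=2: only reaches 1(W), which is W → L
n=3: reaches L-position 2 → W
n=4: reaches L-position 2 → W
n=5: only reaches 4(W), which is W → L
n=6: reaches L-position 5 → W
n=7: only reaches 6(W), which is W → L
n=8: reaches L-position 7 → W
n=9: only reaches 6(W), 8(W), all W → L
n=10: reaches L-position 5 → W
n=11: only reaches 10(W), which is W → L
n=12: reaches L-position 9 → W
n=13: only reaches 12(W), which is W → L
n=14: reaches L-position 7 → W
n=15: only reaches 10(W), 12(W), 14(W), all W → L
n=16: reaches L-position 15 → W
n=17: only reaches 16(W), which is W → L
n=18: reaches L-position 9 → W
n=19: only reaches 18(W), which is W → L
n=20: reaches L-position 15 → W
n=21: only reaches 14(W), 18(W), 20(W), all W → L
n=22: reaches L-position 11 → W
L entries with 1 ≤ n ≤ 22 (n=0 is outside the asked range and is not counted): n = 2, 5, 7, 9, 11, 13, 15, 17, 19, 21; that makes 10.

10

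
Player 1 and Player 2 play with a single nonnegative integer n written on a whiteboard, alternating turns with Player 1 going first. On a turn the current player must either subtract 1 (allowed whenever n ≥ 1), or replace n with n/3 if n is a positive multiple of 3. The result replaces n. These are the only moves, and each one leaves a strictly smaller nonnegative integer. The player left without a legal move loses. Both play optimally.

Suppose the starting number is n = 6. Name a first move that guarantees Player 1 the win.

Label each position W (a win for the player to move) or L (a loss). A position with no legal move is L; any other position is W exactly when some move reaches an L, and L when every move reaches a W.
n=0: no move → L
n=1: →0(L), so W
n=2: →1(W) only, which is W, so L
n=3: →2(L), so W
n=4: →3(W) only, which is W, so L
n=5: →4(L), so W
n=6: →2(L), so W
From 6, the L positions reachable in one move are: 2.

Move to 2.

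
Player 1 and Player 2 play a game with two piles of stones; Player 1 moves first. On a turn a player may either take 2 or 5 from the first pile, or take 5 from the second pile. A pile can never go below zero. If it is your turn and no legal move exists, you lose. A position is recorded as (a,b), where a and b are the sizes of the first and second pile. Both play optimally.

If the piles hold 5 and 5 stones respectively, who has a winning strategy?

Positions with no move are L. A position that does have a move is losing for the player to move precisely when every available move leads to a winning position for the opponent. Fill in the labels:
No move ever increases a pile, so every position that can arise here has a ≤ 5 and b ≤ 5; it is enough to label the cells with 0 ≤ a ≤ 5 and 0 ≤ b ≤ 5.
Every move lowers a or b (never raises either), so fill the grid row by row in increasing a, and left to right within a row: each cell's successors are then already labelled.
      b=0  b=1  b=2  b=3  b=4  b=5
a=0:    L    L    L    L    L    W
a=1:    L    L    L    L    L    W
a=2:    W    W    W    W    W    L
a=3:    W    W    W    W    W    L
a=4:    L    L    L    L    L    W
a=5:    W    W    W    W    W    W
Cells with no legal move (terminal, hence L): (0,0), (0,1), (0,2), (0,3), (0,4), (1,0), (1,1), (1,2), (1,3), (1,4).
The remaining L cells, each justified by listing all of its moves:
(2,5): moves to (0,5)(W), (2,0)(W); every one is W ⇒ L
(3,5): moves to (1,5)(W), (3,0)(W); every one is W ⇒ L
(4,0): the only move is to (2,0)(W), a W ⇒ L
(4,1): the only move is to (2,1)(W), a W ⇒ L
(4,2): the only move is to (2,2)(W), a W ⇒ L
(4,3): the only move is to (2,3)(W), a W ⇒ L
(4,4): the only move is to (2,4)(W), a W ⇒ L
Every other cell has at least one move into one of the L cells above, so it is W.
The starting position (5,5) is W: Player 1 should move to (3,5), handing over an L position.

Player 1 wins.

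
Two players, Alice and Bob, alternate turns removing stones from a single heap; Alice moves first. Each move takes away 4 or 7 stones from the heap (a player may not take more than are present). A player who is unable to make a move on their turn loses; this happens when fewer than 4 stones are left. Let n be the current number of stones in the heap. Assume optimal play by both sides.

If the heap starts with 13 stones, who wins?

Bob wins.

Classify positions by backward induction: terminal positions (no move available) are L. From any other position, the mover wins iff some move reaches an L.
n=0: no move → L
n=1: no move → L
n=2: no move → L
n=3: no move → L
n=4: →0(L), so W
n=5: →1(L), so W
n=6: →2(L), so W
n=7: →3(L), so W
n=8: →1(L), so W
n=9: →2(L), so W
n=10: →3(L), so W
n=11: →7(W), 4(W) — all W, so L
n=12: →8(W), 5(W) — all W, so L
n=13: →9(W), 6(W) — all W, so L
The starting position 13 is L: whatever Alice does, the opponent receives a W position.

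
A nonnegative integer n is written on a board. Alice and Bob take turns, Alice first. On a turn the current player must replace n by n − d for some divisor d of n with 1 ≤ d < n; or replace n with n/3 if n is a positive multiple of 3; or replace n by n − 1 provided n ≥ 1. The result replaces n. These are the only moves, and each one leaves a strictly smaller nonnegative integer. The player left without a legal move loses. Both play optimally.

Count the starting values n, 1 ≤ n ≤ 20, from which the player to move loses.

Label each position W (a win for the player to move) or L (a loss). A position with no legal move is L; any other position is W exactly when some move reaches an L, and L when every move reaches a W.
n=0: no move → L
n=1: reaches L-position 0 → W
n=2: only reaches 1(W), which is W → L
n=3: reaches L-position 2 → W
n=4: reaches L-position 2 → W
n=5: only reaches 4(W), which is W → L
n=6: reaches L-position 2 → W
n=7: only reaches 6(W), which is W → L
n=8: reaches L-position 7 → W
n=9: only reaches 3(W), 6(W), 8(W), all W → L
n=10: reaches L-position 5 → W
n=11: only reaches 10(W), which is W → L
n=12: reaches L-position 9 → W
n=13: only reaches 12(W), which is W → L
n=14: reaches L-position 7 → W
n=15: reaches L-position 5 → W
n=16: only reaches 8(W), 12(W), 14(W), 15(W), all W → L
n=17: reaches L-position 16 → W
n=18: reaches L-position 9 → W
n=19: only reaches 18(W), which is W → L
n=20: reaches L-position 16 → W
L entries with 1 ≤ n ≤ 20 (n=0 is outside the asked range and is not counted): n = 2, 5, 7, 9, 11, 13, 16, 19; that makes 8.

8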